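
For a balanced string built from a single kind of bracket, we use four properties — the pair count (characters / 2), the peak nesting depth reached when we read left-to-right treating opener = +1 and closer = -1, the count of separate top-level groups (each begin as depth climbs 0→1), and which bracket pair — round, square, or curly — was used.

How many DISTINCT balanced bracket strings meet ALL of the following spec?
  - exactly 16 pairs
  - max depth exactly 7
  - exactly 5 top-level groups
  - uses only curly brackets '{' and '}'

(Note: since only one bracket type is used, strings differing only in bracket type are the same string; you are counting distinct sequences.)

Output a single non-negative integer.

Answer: 142025

Derivation:
Spec: pairs=16 depth=7 groups=5
Count(depth <= 7) = 2364050
Count(depth <= 6) = 2222025
Count(depth == 7) = 2364050 - 2222025 = 142025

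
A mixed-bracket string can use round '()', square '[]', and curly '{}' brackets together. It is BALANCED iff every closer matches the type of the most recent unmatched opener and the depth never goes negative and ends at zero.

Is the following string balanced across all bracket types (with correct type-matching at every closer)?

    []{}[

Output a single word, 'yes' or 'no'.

pos 0: push '['; stack = [
pos 1: ']' matches '['; pop; stack = (empty)
pos 2: push '{'; stack = {
pos 3: '}' matches '{'; pop; stack = (empty)
pos 4: push '['; stack = [
end: stack still non-empty ([) → INVALID
Verdict: unclosed openers at end: [ → no

Answer: no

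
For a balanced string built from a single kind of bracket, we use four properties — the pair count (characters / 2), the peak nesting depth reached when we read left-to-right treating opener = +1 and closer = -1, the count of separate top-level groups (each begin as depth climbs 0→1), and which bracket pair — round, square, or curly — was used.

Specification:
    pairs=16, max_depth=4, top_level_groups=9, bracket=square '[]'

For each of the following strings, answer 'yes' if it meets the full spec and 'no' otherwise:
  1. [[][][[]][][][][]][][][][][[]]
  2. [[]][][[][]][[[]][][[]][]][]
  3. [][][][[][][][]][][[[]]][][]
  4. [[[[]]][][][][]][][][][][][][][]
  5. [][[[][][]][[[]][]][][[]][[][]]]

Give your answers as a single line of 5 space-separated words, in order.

Answer: no no no yes no

Derivation:
String 1 '[[][][[]][][][][]][][][][][[]]': depth seq [1 2 1 2 1 2 3 2 1 2 1 2 1 2 1 2 1 0 1 0 1 0 1 0 1 0 1 2 1 0]
  -> pairs=15 depth=3 groups=6 -> no
String 2 '[[]][][[][]][[[]][][[]][]][]': depth seq [1 2 1 0 1 0 1 2 1 2 1 0 1 2 3 2 1 2 1 2 3 2 1 2 1 0 1 0]
  -> pairs=14 depth=3 groups=5 -> no
String 3 '[][][][[][][][]][][[[]]][][]': depth seq [1 0 1 0 1 0 1 2 1 2 1 2 1 2 1 0 1 0 1 2 3 2 1 0 1 0 1 0]
  -> pairs=14 depth=3 groups=8 -> no
String 4 '[[[[]]][][][][]][][][][][][][][]': depth seq [1 2 3 4 3 2 1 2 1 2 1 2 1 2 1 0 1 0 1 0 1 0 1 0 1 0 1 0 1 0 1 0]
  -> pairs=16 depth=4 groups=9 -> yes
String 5 '[][[[][][]][[[]][]][][[]][[][]]]': depth seq [1 0 1 2 3 2 3 2 3 2 1 2 3 4 3 2 3 2 1 2 1 2 3 2 1 2 3 2 3 2 1 0]
  -> pairs=16 depth=4 groups=2 -> no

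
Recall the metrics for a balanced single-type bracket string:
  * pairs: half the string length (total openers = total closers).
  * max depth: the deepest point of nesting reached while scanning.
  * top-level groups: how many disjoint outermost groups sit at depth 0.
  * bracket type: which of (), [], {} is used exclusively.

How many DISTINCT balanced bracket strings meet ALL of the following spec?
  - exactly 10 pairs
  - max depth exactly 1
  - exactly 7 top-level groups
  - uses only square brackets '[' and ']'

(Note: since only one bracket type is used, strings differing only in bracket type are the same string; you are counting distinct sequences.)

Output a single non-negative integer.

Answer: 0

Derivation:
Spec: pairs=10 depth=1 groups=7
Count(depth <= 1) = 0
Count(depth <= 0) = 0
Count(depth == 1) = 0 - 0 = 0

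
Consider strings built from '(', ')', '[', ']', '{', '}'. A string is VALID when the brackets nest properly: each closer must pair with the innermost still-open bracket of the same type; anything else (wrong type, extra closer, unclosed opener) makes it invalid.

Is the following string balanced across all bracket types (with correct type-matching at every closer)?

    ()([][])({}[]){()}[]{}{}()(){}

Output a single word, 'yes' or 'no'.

Answer: yes

Derivation:
pos 0: push '('; stack = (
pos 1: ')' matches '('; pop; stack = (empty)
pos 2: push '('; stack = (
pos 3: push '['; stack = ([
pos 4: ']' matches '['; pop; stack = (
pos 5: push '['; stack = ([
pos 6: ']' matches '['; pop; stack = (
pos 7: ')' matches '('; pop; stack = (empty)
pos 8: push '('; stack = (
pos 9: push '{'; stack = ({
pos 10: '}' matches '{'; pop; stack = (
pos 11: push '['; stack = ([
pos 12: ']' matches '['; pop; stack = (
pos 13: ')' matches '('; pop; stack = (empty)
pos 14: push '{'; stack = {
pos 15: push '('; stack = {(
pos 16: ')' matches '('; pop; stack = {
pos 17: '}' matches '{'; pop; stack = (empty)
pos 18: push '['; stack = [
pos 19: ']' matches '['; pop; stack = (empty)
pos 20: push '{'; stack = {
pos 21: '}' matches '{'; pop; stack = (empty)
pos 22: push '{'; stack = {
pos 23: '}' matches '{'; pop; stack = (empty)
pos 24: push '('; stack = (
pos 25: ')' matches '('; pop; stack = (empty)
pos 26: push '('; stack = (
pos 27: ')' matches '('; pop; stack = (empty)
pos 28: push '{'; stack = {
pos 29: '}' matches '{'; pop; stack = (empty)
end: stack empty → VALID
Verdict: properly nested → yes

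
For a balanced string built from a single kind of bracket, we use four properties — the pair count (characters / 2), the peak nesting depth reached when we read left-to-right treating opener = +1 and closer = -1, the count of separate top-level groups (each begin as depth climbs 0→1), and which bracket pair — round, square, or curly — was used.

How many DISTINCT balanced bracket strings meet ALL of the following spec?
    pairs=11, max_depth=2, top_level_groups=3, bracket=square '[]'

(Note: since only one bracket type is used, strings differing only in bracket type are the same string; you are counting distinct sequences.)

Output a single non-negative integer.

Spec: pairs=11 depth=2 groups=3
Count(depth <= 2) = 45
Count(depth <= 1) = 0
Count(depth == 2) = 45 - 0 = 45

Answer: 45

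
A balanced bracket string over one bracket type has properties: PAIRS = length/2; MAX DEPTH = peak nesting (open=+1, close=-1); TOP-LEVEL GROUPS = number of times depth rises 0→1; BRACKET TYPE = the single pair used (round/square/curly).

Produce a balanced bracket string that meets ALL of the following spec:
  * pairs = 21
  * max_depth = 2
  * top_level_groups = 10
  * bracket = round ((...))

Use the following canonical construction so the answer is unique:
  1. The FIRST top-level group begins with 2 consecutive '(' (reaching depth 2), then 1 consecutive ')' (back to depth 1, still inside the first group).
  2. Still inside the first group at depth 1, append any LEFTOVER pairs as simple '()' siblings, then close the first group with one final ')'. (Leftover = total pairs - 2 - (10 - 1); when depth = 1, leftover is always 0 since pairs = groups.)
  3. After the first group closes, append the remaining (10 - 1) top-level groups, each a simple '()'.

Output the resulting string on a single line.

Answer: (()()()()()()()()()()())()()()()()()()()()

Derivation:
Spec: pairs=21 depth=2 groups=10
Leftover pairs = 21 - 2 - (10-1) = 10
First group: deep chain of depth 2 + 10 sibling pairs
Remaining 9 groups: simple '()' each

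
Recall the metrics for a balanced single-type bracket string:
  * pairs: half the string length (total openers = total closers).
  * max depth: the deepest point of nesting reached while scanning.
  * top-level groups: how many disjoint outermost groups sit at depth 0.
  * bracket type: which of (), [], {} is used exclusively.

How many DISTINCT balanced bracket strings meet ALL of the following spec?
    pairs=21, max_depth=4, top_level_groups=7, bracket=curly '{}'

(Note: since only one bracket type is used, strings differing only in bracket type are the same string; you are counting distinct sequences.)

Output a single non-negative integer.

Spec: pairs=21 depth=4 groups=7
Count(depth <= 4) = 165473730
Count(depth <= 3) = 27230464
Count(depth == 4) = 165473730 - 27230464 = 138243266

Answer: 138243266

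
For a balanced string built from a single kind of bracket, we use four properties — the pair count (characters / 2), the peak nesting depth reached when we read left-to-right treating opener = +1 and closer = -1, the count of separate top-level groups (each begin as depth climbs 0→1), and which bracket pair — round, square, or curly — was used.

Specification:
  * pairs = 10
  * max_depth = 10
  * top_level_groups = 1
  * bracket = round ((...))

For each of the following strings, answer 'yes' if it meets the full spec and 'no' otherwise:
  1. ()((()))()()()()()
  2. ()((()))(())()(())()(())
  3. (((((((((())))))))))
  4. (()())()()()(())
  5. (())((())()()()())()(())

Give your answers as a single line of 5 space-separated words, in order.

Answer: no no yes no no

Derivation:
String 1 '()((()))()()()()()': depth seq [1 0 1 2 3 2 1 0 1 0 1 0 1 0 1 0 1 0]
  -> pairs=9 depth=3 groups=7 -> no
String 2 '()((()))(())()(())()(())': depth seq [1 0 1 2 3 2 1 0 1 2 1 0 1 0 1 2 1 0 1 0 1 2 1 0]
  -> pairs=12 depth=3 groups=7 -> no
String 3 '(((((((((())))))))))': depth seq [1 2 3 4 5 6 7 8 9 10 9 8 7 6 5 4 3 2 1 0]
  -> pairs=10 depth=10 groups=1 -> yes
String 4 '(()())()()()(())': depth seq [1 2 1 2 1 0 1 0 1 0 1 0 1 2 1 0]
  -> pairs=8 depth=2 groups=5 -> no
String 5 '(())((())()()()())()(())': depth seq [1 2 1 0 1 2 3 2 1 2 1 2 1 2 1 2 1 0 1 0 1 2 1 0]
  -> pairs=12 depth=3 groups=4 -> no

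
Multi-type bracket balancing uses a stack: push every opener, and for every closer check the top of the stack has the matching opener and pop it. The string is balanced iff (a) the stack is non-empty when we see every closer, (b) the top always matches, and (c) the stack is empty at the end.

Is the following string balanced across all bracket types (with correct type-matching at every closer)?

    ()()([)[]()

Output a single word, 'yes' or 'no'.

Answer: no

Derivation:
pos 0: push '('; stack = (
pos 1: ')' matches '('; pop; stack = (empty)
pos 2: push '('; stack = (
pos 3: ')' matches '('; pop; stack = (empty)
pos 4: push '('; stack = (
pos 5: push '['; stack = ([
pos 6: saw closer ')' but top of stack is '[' (expected ']') → INVALID
Verdict: type mismatch at position 6: ')' closes '[' → no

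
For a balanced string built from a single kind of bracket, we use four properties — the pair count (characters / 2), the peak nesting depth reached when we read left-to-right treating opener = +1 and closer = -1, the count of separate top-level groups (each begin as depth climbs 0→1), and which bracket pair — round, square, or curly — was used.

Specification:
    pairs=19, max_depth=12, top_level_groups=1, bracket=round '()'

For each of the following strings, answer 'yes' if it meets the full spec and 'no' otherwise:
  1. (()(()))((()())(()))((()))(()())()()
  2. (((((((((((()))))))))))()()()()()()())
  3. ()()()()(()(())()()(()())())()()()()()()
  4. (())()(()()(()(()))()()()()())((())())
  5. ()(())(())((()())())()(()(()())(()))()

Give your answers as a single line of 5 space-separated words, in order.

String 1 '(()(()))((()())(()))((()))(()())()()': depth seq [1 2 1 2 3 2 1 0 1 2 3 2 3 2 1 2 3 2 1 0 1 2 3 2 1 0 1 2 1 2 1 0 1 0 1 0]
  -> pairs=18 depth=3 groups=6 -> no
String 2 '(((((((((((()))))))))))()()()()()()())': depth seq [1 2 3 4 5 6 7 8 9 10 11 12 11 10 9 8 7 6 5 4 3 2 1 2 1 2 1 2 1 2 1 2 1 2 1 2 1 0]
  -> pairs=19 depth=12 groups=1 -> yes
String 3 '()()()()(()(())()()(()())())()()()()()()': depth seq [1 0 1 0 1 0 1 0 1 2 1 2 3 2 1 2 1 2 1 2 3 2 3 2 1 2 1 0 1 0 1 0 1 0 1 0 1 0 1 0]
  -> pairs=20 depth=3 groups=11 -> no
String 4 '(())()(()()(()(()))()()()()())((())())': depth seq [1 2 1 0 1 0 1 2 1 2 1 2 3 2 3 4 3 2 1 2 1 2 1 2 1 2 1 2 1 0 1 2 3 2 1 2 1 0]
  -> pairs=19 depth=4 groups=4 -> no
String 5 '()(())(())((()())())()(()(()())(()))()': depth seq [1 0 1 2 1 0 1 2 1 0 1 2 3 2 3 2 1 2 1 0 1 0 1 2 1 2 3 2 3 2 1 2 3 2 1 0 1 0]
  -> pairs=19 depth=3 groups=7 -> no

Answer: no yes no no no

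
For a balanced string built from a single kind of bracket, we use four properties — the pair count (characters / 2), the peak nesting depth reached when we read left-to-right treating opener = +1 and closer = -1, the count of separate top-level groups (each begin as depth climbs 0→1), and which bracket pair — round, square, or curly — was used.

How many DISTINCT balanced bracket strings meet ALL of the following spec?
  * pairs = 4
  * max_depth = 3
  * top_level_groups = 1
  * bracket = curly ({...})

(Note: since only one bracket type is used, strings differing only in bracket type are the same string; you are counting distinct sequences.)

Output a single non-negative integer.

Spec: pairs=4 depth=3 groups=1
Count(depth <= 3) = 4
Count(depth <= 2) = 1
Count(depth == 3) = 4 - 1 = 3

Answer: 3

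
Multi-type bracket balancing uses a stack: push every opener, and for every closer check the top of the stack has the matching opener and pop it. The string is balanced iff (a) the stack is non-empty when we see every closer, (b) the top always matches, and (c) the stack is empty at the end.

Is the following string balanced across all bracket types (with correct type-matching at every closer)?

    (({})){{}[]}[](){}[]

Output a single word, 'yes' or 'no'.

Answer: yes

Derivation:
pos 0: push '('; stack = (
pos 1: push '('; stack = ((
pos 2: push '{'; stack = (({
pos 3: '}' matches '{'; pop; stack = ((
pos 4: ')' matches '('; pop; stack = (
pos 5: ')' matches '('; pop; stack = (empty)
pos 6: push '{'; stack = {
pos 7: push '{'; stack = {{
pos 8: '}' matches '{'; pop; stack = {
pos 9: push '['; stack = {[
pos 10: ']' matches '['; pop; stack = {
pos 11: '}' matches '{'; pop; stack = (empty)
pos 12: push '['; stack = [
pos 13: ']' matches '['; pop; stack = (empty)
pos 14: push '('; stack = (
pos 15: ')' matches '('; pop; stack = (empty)
pos 16: push '{'; stack = {
pos 17: '}' matches '{'; pop; stack = (empty)
pos 18: push '['; stack = [
pos 19: ']' matches '['; pop; stack = (empty)
end: stack empty → VALID
Verdict: properly nested → yes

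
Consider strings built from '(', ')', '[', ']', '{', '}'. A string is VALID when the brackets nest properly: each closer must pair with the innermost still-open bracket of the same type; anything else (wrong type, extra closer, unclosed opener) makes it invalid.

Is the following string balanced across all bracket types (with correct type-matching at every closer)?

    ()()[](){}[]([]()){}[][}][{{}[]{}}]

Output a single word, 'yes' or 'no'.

Answer: no

Derivation:
pos 0: push '('; stack = (
pos 1: ')' matches '('; pop; stack = (empty)
pos 2: push '('; stack = (
pos 3: ')' matches '('; pop; stack = (empty)
pos 4: push '['; stack = [
pos 5: ']' matches '['; pop; stack = (empty)
pos 6: push '('; stack = (
pos 7: ')' matches '('; pop; stack = (empty)
pos 8: push '{'; stack = {
pos 9: '}' matches '{'; pop; stack = (empty)
pos 10: push '['; stack = [
pos 11: ']' matches '['; pop; stack = (empty)
pos 12: push '('; stack = (
pos 13: push '['; stack = ([
pos 14: ']' matches '['; pop; stack = (
pos 15: push '('; stack = ((
pos 16: ')' matches '('; pop; stack = (
pos 17: ')' matches '('; pop; stack = (empty)
pos 18: push '{'; stack = {
pos 19: '}' matches '{'; pop; stack = (empty)
pos 20: push '['; stack = [
pos 21: ']' matches '['; pop; stack = (empty)
pos 22: push '['; stack = [
pos 23: saw closer '}' but top of stack is '[' (expected ']') → INVALID
Verdict: type mismatch at position 23: '}' closes '[' → no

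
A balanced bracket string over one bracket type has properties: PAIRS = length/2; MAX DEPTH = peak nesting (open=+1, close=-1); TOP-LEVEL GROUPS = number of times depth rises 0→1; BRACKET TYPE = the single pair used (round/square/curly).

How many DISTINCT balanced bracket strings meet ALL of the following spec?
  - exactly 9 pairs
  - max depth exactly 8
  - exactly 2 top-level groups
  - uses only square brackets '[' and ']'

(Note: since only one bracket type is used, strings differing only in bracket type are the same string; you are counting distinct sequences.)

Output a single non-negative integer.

Answer: 2

Derivation:
Spec: pairs=9 depth=8 groups=2
Count(depth <= 8) = 1430
Count(depth <= 7) = 1428
Count(depth == 8) = 1430 - 1428 = 2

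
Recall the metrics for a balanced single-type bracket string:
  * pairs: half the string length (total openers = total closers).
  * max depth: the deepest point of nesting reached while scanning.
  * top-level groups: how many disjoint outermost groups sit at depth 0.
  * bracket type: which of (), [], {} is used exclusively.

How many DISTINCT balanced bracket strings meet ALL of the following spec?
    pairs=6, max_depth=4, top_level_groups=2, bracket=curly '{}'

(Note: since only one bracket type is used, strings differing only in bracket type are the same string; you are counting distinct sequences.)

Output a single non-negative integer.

Spec: pairs=6 depth=4 groups=2
Count(depth <= 4) = 40
Count(depth <= 3) = 28
Count(depth == 4) = 40 - 28 = 12

Answer: 12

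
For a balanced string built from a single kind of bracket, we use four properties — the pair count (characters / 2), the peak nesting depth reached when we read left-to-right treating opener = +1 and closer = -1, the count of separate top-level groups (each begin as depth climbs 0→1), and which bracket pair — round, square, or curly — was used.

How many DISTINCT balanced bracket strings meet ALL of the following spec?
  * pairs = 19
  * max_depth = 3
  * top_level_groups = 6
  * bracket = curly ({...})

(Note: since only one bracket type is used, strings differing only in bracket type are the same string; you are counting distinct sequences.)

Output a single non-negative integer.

Answer: 4287624

Derivation:
Spec: pairs=19 depth=3 groups=6
Count(depth <= 3) = 4296192
Count(depth <= 2) = 8568
Count(depth == 3) = 4296192 - 8568 = 4287624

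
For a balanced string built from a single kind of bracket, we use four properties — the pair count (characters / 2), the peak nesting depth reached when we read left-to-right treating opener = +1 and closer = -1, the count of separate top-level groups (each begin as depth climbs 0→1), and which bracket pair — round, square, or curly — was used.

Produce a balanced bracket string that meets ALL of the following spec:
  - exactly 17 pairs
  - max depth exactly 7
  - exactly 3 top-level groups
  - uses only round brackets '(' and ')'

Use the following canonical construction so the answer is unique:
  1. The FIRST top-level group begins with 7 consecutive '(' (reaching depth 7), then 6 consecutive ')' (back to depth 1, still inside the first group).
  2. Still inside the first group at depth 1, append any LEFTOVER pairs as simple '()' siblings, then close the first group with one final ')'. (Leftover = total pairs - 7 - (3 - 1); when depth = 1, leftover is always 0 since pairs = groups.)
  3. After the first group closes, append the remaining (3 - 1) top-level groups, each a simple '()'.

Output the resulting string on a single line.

Answer: ((((((())))))()()()()()()()())()()

Derivation:
Spec: pairs=17 depth=7 groups=3
Leftover pairs = 17 - 7 - (3-1) = 8
First group: deep chain of depth 7 + 8 sibling pairs
Remaining 2 groups: simple '()' each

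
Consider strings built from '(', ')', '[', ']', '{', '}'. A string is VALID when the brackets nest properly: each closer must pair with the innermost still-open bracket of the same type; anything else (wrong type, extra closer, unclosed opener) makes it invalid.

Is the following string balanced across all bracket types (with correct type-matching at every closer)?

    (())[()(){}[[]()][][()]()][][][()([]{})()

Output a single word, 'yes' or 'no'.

Answer: no

Derivation:
pos 0: push '('; stack = (
pos 1: push '('; stack = ((
pos 2: ')' matches '('; pop; stack = (
pos 3: ')' matches '('; pop; stack = (empty)
pos 4: push '['; stack = [
pos 5: push '('; stack = [(
pos 6: ')' matches '('; pop; stack = [
pos 7: push '('; stack = [(
pos 8: ')' matches '('; pop; stack = [
pos 9: push '{'; stack = [{
pos 10: '}' matches '{'; pop; stack = [
pos 11: push '['; stack = [[
pos 12: push '['; stack = [[[
pos 13: ']' matches '['; pop; stack = [[
pos 14: push '('; stack = [[(
pos 15: ')' matches '('; pop; stack = [[
pos 16: ']' matches '['; pop; stack = [
pos 17: push '['; stack = [[
pos 18: ']' matches '['; pop; stack = [
pos 19: push '['; stack = [[
pos 20: push '('; stack = [[(
pos 21: ')' matches '('; pop; stack = [[
pos 22: ']' matches '['; pop; stack = [
pos 23: push '('; stack = [(
pos 24: ')' matches '('; pop; stack = [
pos 25: ']' matches '['; pop; stack = (empty)
pos 26: push '['; stack = [
pos 27: ']' matches '['; pop; stack = (empty)
pos 28: push '['; stack = [
pos 29: ']' matches '['; pop; stack = (empty)
pos 30: push '['; stack = [
pos 31: push '('; stack = [(
pos 32: ')' matches '('; pop; stack = [
pos 33: push '('; stack = [(
pos 34: push '['; stack = [([
pos 35: ']' matches '['; pop; stack = [(
pos 36: push '{'; stack = [({
pos 37: '}' matches '{'; pop; stack = [(
pos 38: ')' matches '('; pop; stack = [
pos 39: push '('; stack = [(
pos 40: ')' matches '('; pop; stack = [
end: stack still non-empty ([) → INVALID
Verdict: unclosed openers at end: [ → no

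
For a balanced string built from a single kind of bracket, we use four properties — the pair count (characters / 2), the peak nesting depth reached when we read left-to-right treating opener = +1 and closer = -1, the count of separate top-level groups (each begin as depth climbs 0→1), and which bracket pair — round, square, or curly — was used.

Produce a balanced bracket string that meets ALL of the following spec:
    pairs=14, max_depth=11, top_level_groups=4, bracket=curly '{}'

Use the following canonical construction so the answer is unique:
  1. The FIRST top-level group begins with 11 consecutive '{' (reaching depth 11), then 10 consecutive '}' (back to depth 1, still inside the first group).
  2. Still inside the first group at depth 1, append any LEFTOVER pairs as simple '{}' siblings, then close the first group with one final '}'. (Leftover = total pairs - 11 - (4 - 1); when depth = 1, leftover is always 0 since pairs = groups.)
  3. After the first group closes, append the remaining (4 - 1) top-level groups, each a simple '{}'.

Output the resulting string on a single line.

Spec: pairs=14 depth=11 groups=4
Leftover pairs = 14 - 11 - (4-1) = 0
First group: deep chain of depth 11 + 0 sibling pairs
Remaining 3 groups: simple '{}' each

Answer: {{{{{{{{{{{}}}}}}}}}}}{}{}{}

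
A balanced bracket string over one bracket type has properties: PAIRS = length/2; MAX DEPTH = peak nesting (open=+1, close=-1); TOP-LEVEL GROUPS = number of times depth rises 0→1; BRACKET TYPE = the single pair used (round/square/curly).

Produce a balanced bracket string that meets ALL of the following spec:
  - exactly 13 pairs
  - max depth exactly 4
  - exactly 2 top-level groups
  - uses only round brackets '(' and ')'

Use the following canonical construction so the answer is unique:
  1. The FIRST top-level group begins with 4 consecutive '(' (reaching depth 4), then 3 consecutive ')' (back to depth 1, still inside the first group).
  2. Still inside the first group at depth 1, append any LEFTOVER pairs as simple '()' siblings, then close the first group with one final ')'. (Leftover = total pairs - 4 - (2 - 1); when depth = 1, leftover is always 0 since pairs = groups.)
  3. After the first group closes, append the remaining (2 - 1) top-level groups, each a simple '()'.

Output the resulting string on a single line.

Spec: pairs=13 depth=4 groups=2
Leftover pairs = 13 - 4 - (2-1) = 8
First group: deep chain of depth 4 + 8 sibling pairs
Remaining 1 groups: simple '()' each

Answer: (((()))()()()()()()()())()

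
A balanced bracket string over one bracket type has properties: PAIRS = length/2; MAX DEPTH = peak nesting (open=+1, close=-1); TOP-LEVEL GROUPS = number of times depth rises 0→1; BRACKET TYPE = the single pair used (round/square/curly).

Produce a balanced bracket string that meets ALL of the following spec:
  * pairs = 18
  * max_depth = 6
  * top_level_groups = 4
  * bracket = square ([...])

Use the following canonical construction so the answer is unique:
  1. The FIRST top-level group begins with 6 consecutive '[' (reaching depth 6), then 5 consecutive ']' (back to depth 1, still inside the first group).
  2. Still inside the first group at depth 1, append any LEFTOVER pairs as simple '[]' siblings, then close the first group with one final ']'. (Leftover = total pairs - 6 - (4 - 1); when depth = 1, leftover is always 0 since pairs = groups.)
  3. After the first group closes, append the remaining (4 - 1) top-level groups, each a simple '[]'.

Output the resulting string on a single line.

Answer: [[[[[[]]]]][][][][][][][][][]][][][]

Derivation:
Spec: pairs=18 depth=6 groups=4
Leftover pairs = 18 - 6 - (4-1) = 9
First group: deep chain of depth 6 + 9 sibling pairs
Remaining 3 groups: simple '[]' each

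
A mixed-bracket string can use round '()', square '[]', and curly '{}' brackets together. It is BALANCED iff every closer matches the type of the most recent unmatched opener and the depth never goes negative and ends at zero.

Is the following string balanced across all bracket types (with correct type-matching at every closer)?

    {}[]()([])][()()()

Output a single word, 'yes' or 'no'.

pos 0: push '{'; stack = {
pos 1: '}' matches '{'; pop; stack = (empty)
pos 2: push '['; stack = [
pos 3: ']' matches '['; pop; stack = (empty)
pos 4: push '('; stack = (
pos 5: ')' matches '('; pop; stack = (empty)
pos 6: push '('; stack = (
pos 7: push '['; stack = ([
pos 8: ']' matches '['; pop; stack = (
pos 9: ')' matches '('; pop; stack = (empty)
pos 10: saw closer ']' but stack is empty → INVALID
Verdict: unmatched closer ']' at position 10 → no

Answer: no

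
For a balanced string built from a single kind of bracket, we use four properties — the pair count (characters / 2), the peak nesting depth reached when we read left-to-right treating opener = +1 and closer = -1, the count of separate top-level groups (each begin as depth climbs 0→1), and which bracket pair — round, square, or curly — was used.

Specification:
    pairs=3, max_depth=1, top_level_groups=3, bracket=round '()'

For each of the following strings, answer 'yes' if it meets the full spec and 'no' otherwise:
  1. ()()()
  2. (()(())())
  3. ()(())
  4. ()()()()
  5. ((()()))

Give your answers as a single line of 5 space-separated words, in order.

String 1 '()()()': depth seq [1 0 1 0 1 0]
  -> pairs=3 depth=1 groups=3 -> yes
String 2 '(()(())())': depth seq [1 2 1 2 3 2 1 2 1 0]
  -> pairs=5 depth=3 groups=1 -> no
String 3 '()(())': depth seq [1 0 1 2 1 0]
  -> pairs=3 depth=2 groups=2 -> no
String 4 '()()()()': depth seq [1 0 1 0 1 0 1 0]
  -> pairs=4 depth=1 groups=4 -> no
String 5 '((()()))': depth seq [1 2 3 2 3 2 1 0]
  -> pairs=4 depth=3 groups=1 -> no

Answer: yes no no no no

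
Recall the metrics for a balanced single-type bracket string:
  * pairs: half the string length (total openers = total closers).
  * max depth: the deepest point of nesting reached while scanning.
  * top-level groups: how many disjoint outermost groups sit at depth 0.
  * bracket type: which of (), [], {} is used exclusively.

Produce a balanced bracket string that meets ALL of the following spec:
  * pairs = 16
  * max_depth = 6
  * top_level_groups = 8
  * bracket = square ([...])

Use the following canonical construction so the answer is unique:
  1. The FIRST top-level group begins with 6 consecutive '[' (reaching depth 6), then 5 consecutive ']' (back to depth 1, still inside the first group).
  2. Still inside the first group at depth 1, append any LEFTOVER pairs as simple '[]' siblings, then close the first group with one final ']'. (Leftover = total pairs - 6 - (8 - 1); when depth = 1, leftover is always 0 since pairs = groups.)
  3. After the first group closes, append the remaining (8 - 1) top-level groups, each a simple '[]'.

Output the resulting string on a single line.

Answer: [[[[[[]]]]][][][]][][][][][][][]

Derivation:
Spec: pairs=16 depth=6 groups=8
Leftover pairs = 16 - 6 - (8-1) = 3
First group: deep chain of depth 6 + 3 sibling pairs
Remaining 7 groups: simple '[]' each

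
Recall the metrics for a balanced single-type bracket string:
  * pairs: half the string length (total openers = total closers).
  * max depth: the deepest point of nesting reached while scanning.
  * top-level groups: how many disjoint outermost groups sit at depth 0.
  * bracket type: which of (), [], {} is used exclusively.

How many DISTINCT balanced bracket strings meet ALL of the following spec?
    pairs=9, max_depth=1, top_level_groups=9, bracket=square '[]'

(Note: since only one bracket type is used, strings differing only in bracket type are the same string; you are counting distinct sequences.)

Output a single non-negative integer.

Spec: pairs=9 depth=1 groups=9
Count(depth <= 1) = 1
Count(depth <= 0) = 0
Count(depth == 1) = 1 - 0 = 1

Answer: 1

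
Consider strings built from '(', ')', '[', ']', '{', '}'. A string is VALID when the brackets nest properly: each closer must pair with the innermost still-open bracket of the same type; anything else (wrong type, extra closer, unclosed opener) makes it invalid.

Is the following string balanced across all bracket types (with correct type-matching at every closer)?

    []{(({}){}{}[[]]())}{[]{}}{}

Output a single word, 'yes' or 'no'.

pos 0: push '['; stack = [
pos 1: ']' matches '['; pop; stack = (empty)
pos 2: push '{'; stack = {
pos 3: push '('; stack = {(
pos 4: push '('; stack = {((
pos 5: push '{'; stack = {(({
pos 6: '}' matches '{'; pop; stack = {((
pos 7: ')' matches '('; pop; stack = {(
pos 8: push '{'; stack = {({
pos 9: '}' matches '{'; pop; stack = {(
pos 10: push '{'; stack = {({
pos 11: '}' matches '{'; pop; stack = {(
pos 12: push '['; stack = {([
pos 13: push '['; stack = {([[
pos 14: ']' matches '['; pop; stack = {([
pos 15: ']' matches '['; pop; stack = {(
pos 16: push '('; stack = {((
pos 17: ')' matches '('; pop; stack = {(
pos 18: ')' matches '('; pop; stack = {
pos 19: '}' matches '{'; pop; stack = (empty)
pos 20: push '{'; stack = {
pos 21: push '['; stack = {[
pos 22: ']' matches '['; pop; stack = {
pos 23: push '{'; stack = {{
pos 24: '}' matches '{'; pop; stack = {
pos 25: '}' matches '{'; pop; stack = (empty)
pos 26: push '{'; stack = {
pos 27: '}' matches '{'; pop; stack = (empty)
end: stack empty → VALID
Verdict: properly nested → yes

Answer: yes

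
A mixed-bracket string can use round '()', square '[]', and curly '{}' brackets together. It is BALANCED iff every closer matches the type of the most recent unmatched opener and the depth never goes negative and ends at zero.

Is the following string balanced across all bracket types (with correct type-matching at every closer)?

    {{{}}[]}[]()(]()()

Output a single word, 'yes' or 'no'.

Answer: no

Derivation:
pos 0: push '{'; stack = {
pos 1: push '{'; stack = {{
pos 2: push '{'; stack = {{{
pos 3: '}' matches '{'; pop; stack = {{
pos 4: '}' matches '{'; pop; stack = {
pos 5: push '['; stack = {[
pos 6: ']' matches '['; pop; stack = {
pos 7: '}' matches '{'; pop; stack = (empty)
pos 8: push '['; stack = [
pos 9: ']' matches '['; pop; stack = (empty)
pos 10: push '('; stack = (
pos 11: ')' matches '('; pop; stack = (empty)
pos 12: push '('; stack = (
pos 13: saw closer ']' but top of stack is '(' (expected ')') → INVALID
Verdict: type mismatch at position 13: ']' closes '(' → no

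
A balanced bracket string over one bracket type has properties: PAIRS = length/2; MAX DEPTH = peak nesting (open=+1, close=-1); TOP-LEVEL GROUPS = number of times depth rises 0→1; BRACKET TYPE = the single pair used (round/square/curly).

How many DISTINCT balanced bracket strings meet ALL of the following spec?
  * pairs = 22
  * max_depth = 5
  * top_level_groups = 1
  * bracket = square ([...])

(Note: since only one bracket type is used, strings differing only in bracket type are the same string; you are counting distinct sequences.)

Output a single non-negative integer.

Answer: 1577812060

Derivation:
Spec: pairs=22 depth=5 groups=1
Count(depth <= 5) = 1743392201
Count(depth <= 4) = 165580141
Count(depth == 5) = 1743392201 - 165580141 = 1577812060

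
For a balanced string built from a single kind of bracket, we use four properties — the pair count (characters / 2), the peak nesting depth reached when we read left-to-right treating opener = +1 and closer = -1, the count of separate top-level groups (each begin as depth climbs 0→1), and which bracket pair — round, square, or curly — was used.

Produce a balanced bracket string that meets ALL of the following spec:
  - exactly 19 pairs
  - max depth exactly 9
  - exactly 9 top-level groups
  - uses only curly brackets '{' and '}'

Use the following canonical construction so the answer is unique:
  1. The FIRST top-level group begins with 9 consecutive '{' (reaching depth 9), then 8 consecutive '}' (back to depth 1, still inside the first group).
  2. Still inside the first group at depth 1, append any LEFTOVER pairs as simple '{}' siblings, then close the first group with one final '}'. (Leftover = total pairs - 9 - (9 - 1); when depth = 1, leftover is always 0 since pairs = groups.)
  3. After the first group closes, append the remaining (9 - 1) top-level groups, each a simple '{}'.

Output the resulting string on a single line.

Answer: {{{{{{{{{}}}}}}}}{}{}}{}{}{}{}{}{}{}{}

Derivation:
Spec: pairs=19 depth=9 groups=9
Leftover pairs = 19 - 9 - (9-1) = 2
First group: deep chain of depth 9 + 2 sibling pairs
Remaining 8 groups: simple '{}' each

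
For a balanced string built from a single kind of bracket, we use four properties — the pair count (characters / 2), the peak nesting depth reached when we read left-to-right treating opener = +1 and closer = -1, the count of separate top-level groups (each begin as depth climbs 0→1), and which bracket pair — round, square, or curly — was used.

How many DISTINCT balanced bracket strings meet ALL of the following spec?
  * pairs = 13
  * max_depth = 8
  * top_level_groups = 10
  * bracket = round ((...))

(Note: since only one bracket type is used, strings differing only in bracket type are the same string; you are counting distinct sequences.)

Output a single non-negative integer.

Answer: 0

Derivation:
Spec: pairs=13 depth=8 groups=10
Count(depth <= 8) = 350
Count(depth <= 7) = 350
Count(depth == 8) = 350 - 350 = 0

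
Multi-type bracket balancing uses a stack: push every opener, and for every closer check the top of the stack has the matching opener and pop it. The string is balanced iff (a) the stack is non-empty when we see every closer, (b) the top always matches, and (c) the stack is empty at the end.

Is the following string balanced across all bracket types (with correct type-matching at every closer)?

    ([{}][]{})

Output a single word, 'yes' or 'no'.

pos 0: push '('; stack = (
pos 1: push '['; stack = ([
pos 2: push '{'; stack = ([{
pos 3: '}' matches '{'; pop; stack = ([
pos 4: ']' matches '['; pop; stack = (
pos 5: push '['; stack = ([
pos 6: ']' matches '['; pop; stack = (
pos 7: push '{'; stack = ({
pos 8: '}' matches '{'; pop; stack = (
pos 9: ')' matches '('; pop; stack = (empty)
end: stack empty → VALID
Verdict: properly nested → yes

Answer: yes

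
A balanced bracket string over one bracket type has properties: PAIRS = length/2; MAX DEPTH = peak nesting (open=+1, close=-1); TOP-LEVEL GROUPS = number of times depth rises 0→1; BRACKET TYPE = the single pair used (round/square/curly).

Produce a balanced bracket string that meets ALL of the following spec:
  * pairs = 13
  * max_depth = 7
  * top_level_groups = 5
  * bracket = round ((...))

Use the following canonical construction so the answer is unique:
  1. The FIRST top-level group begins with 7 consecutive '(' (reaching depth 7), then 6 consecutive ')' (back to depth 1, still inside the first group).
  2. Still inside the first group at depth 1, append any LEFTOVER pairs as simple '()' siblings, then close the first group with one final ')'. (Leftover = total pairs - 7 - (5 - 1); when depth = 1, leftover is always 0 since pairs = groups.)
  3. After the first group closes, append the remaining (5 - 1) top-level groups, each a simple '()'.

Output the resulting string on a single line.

Answer: ((((((())))))()())()()()()

Derivation:
Spec: pairs=13 depth=7 groups=5
Leftover pairs = 13 - 7 - (5-1) = 2
First group: deep chain of depth 7 + 2 sibling pairs
Remaining 4 groups: simple '()' each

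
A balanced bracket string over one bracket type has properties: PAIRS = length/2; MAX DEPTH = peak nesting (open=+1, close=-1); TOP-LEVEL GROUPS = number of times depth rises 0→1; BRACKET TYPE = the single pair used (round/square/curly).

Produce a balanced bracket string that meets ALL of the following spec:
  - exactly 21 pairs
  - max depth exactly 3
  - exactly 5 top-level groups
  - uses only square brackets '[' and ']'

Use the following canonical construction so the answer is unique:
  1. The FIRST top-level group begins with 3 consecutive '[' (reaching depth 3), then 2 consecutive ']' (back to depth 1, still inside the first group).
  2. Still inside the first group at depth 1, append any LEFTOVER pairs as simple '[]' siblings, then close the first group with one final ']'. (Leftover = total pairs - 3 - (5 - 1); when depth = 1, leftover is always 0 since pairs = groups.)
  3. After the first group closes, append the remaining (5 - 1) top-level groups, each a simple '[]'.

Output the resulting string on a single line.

Answer: [[[]][][][][][][][][][][][][][][]][][][][]

Derivation:
Spec: pairs=21 depth=3 groups=5
Leftover pairs = 21 - 3 - (5-1) = 14
First group: deep chain of depth 3 + 14 sibling pairs
Remaining 4 groups: simple '[]' each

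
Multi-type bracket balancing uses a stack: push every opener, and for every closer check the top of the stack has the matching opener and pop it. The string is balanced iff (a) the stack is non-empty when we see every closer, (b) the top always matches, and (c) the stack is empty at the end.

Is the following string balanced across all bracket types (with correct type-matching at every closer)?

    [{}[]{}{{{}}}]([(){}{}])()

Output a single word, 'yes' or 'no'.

Answer: yes

Derivation:
pos 0: push '['; stack = [
pos 1: push '{'; stack = [{
pos 2: '}' matches '{'; pop; stack = [
pos 3: push '['; stack = [[
pos 4: ']' matches '['; pop; stack = [
pos 5: push '{'; stack = [{
pos 6: '}' matches '{'; pop; stack = [
pos 7: push '{'; stack = [{
pos 8: push '{'; stack = [{{
pos 9: push '{'; stack = [{{{
pos 10: '}' matches '{'; pop; stack = [{{
pos 11: '}' matches '{'; pop; stack = [{
pos 12: '}' matches '{'; pop; stack = [
pos 13: ']' matches '['; pop; stack = (empty)
pos 14: push '('; stack = (
pos 15: push '['; stack = ([
pos 16: push '('; stack = ([(
pos 17: ')' matches '('; pop; stack = ([
pos 18: push '{'; stack = ([{
pos 19: '}' matches '{'; pop; stack = ([
pos 20: push '{'; stack = ([{
pos 21: '}' matches '{'; pop; stack = ([
pos 22: ']' matches '['; pop; stack = (
pos 23: ')' matches '('; pop; stack = (empty)
pos 24: push '('; stack = (
pos 25: ')' matches '('; pop; stack = (empty)
end: stack empty → VALID
Verdict: properly nested → yes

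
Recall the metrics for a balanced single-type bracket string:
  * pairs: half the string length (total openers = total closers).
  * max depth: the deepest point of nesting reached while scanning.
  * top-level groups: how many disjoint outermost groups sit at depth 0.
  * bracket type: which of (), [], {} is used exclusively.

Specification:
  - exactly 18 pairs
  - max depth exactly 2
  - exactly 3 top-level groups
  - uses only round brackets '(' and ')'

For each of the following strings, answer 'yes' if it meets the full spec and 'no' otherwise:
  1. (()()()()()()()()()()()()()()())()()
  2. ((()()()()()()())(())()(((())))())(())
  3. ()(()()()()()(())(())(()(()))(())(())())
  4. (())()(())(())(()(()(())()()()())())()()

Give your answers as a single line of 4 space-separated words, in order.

String 1 '(()()()()()()()()()()()()()()())()()': depth seq [1 2 1 2 1 2 1 2 1 2 1 2 1 2 1 2 1 2 1 2 1 2 1 2 1 2 1 2 1 2 1 0 1 0 1 0]
  -> pairs=18 depth=2 groups=3 -> yes
String 2 '((()()()()()()())(())()(((())))())(())': depth seq [1 2 3 2 3 2 3 2 3 2 3 2 3 2 3 2 1 2 3 2 1 2 1 2 3 4 5 4 3 2 1 2 1 0 1 2 1 0]
  -> pairs=19 depth=5 groups=2 -> no
String 3 '()(()()()()()(())(())(()(()))(())(())())': depth seq [1 0 1 2 1 2 1 2 1 2 1 2 1 2 3 2 1 2 3 2 1 2 3 2 3 4 3 2 1 2 3 2 1 2 3 2 1 2 1 0]
  -> pairs=20 depth=4 groups=2 -> no
String 4 '(())()(())(())(()(()(())()()()())())()()': depth seq [1 2 1 0 1 0 1 2 1 0 1 2 1 0 1 2 1 2 3 2 3 4 3 2 3 2 3 2 3 2 3 2 1 2 1 0 1 0 1 0]
  -> pairs=20 depth=4 groups=7 -> no

Answer: yes no no no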